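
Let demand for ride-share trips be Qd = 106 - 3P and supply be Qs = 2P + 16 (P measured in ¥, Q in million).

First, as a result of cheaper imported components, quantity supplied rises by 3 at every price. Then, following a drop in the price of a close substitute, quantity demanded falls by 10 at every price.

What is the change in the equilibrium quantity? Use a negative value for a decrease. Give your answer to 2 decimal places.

Solve the original market: 106 - 3P = 2P + 16, hence P = 18 and Q = 52.
The new curves are Qd = 96 - 3P (demand) and Qs = 2P + 19 (supply).
Clearing the new market: 96 - 3P = 2P + 19, so P = 15.4 and Q = 49.8.
ΔQ = 49.8 − 52 = -2.20.

-2.20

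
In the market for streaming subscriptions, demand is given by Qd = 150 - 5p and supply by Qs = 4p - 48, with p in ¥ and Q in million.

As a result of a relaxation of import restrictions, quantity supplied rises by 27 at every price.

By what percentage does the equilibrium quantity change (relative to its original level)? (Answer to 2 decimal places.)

+37.50

Initially, 150 - 5p = 4p - 48, so 198 = 9p and p = 22, Q = 40.
With the change applied: demand Qd = 150 - 5p, supply Qs = 4p - 21.
Equate the new curves: 150 - 5p = 4p - 21, giving 171 = 9p, p = 19, Q = 55.
%ΔQ = (55 − 40) / 40 × 100 = +37.50%.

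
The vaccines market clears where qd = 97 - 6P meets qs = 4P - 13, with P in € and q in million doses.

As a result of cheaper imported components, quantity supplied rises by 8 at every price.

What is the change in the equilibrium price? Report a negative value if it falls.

-0.8

Solve the original market: 97 - 6P = 4P - 13, hence P = 11 and q = 31.
With the change applied: demand qd = 97 - 6P, supply qs = 4P - 5.
Equate the new curves: 97 - 6P = 4P - 5, giving 102 = 10P, P = 10.2, q = 35.8.
ΔP = 10.2 − 11 = -0.8.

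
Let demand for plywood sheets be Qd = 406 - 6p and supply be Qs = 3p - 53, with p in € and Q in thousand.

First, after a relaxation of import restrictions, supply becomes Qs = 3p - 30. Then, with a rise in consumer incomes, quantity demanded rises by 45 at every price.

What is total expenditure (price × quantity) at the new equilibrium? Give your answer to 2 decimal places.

Initially, 406 - 6p = 3p - 53, so 459 = 9p and p = 51, Q = 100.
With the change applied: demand Qd = 451 - 6p, supply Qs = 3p - 30.
Clearing the new market: 451 - 6p = 3p - 30, so p = 481/9 ≈ 53.4444 and Q = 391/3 ≈ 130.3333.
New expenditure = 53.4444 × 130.3333 = 6965.59.

6965.59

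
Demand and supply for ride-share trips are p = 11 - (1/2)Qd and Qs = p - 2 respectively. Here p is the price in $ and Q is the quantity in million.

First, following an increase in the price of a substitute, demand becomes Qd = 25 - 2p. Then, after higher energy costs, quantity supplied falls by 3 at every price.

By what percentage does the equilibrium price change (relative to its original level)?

+25

Solve the original market: 22 - 2p = p - 2, hence p = 8 and Q = 6.
The new curves are Qd = 25 - 2p (demand) and Qs = p - 5 (supply).
Equate the new curves: 25 - 2p = p - 5, giving 30 = 3p, p = 10, Q = 5.
%Δp = (10 − 8) / 8 × 100 = +25%.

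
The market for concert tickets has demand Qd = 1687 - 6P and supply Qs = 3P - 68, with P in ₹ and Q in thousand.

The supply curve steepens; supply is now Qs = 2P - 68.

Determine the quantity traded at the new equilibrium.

Original equilibrium: 1687 - 6P = 3P - 68 gives 1755 = 9P, so P = 195 and Q = 517.
After the shift, demand is Qd = 1687 - 6P and supply is Qs = 2P - 68.
Clearing the new market: 1687 - 6P = 2P - 68, so P = 219.375 and Q = 370.75.

370.75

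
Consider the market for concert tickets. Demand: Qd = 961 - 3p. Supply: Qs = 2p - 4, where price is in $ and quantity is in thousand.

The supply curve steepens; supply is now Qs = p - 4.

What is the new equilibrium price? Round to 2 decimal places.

241.25

Original equilibrium: 961 - 3p = 2p - 4 gives 965 = 5p, so p = 193 and Q = 382.
The shock moves the curves to Qd = 961 - 3p and Qs = p - 4.
Setting them equal: 961 - 3p = p - 4 → 965 = 4p, so p = 241.25 and Q = 237.25.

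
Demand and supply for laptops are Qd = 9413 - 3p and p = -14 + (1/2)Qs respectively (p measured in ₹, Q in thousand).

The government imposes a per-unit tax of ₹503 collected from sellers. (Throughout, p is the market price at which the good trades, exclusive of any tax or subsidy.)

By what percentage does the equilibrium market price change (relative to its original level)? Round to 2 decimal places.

+10.72

Initially, 9413 - 3p = 2p + 28, so 9385 = 5p and p = 1877, Q = 3782.
Since sellers keep the price net of the tax, the effective supply curve becomes Qs = 2p - 978.
New equilibrium: 9413 - 3p = 2p - 978 ⇒ 10391 = 5p ⇒ p = 2078.2, Q = 3178.4.
%Δp = (2078.2 − 1877) / 1877 × 100 = +10.72%.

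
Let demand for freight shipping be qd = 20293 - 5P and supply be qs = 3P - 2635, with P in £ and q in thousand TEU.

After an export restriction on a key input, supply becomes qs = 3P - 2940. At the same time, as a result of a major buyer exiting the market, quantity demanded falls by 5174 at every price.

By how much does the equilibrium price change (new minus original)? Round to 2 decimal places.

Before the shock: 20293 - 5P = 3P - 2635 ⇒ 22928 = 8P ⇒ P = 2866, q = 5963.
With the change applied: demand qd = 15119 - 5P, supply qs = 3P - 2940.
Setting them equal: 15119 - 5P = 3P - 2940 → 18059 = 8P, so P = 2257.375 and q = 3832.125.
ΔP = 2257.375 − 2866 = -608.63.

-608.63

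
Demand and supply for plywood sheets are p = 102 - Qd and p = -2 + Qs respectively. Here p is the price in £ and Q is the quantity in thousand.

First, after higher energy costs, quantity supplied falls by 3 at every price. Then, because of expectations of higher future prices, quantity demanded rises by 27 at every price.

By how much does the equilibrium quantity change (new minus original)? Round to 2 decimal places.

+12.00

Initially, 102 - p = p + 2, so 100 = 2p and p = 50, Q = 52.
With the change applied: demand Qd = 129 - p, supply Qs = p - 1.
New equilibrium: 129 - p = p - 1 ⇒ 130 = 2p ⇒ p = 65, Q = 64.
ΔQ = 64 − 52 = +12.00.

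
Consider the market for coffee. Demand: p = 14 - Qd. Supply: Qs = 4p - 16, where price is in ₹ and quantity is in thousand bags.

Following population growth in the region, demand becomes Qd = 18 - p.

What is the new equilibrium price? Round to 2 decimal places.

6.80

Solve the original market: 14 - p = 4p - 16, hence p = 6 and Q = 8.
The shock moves the curves to Qd = 18 - p and Qs = 4p - 16.
Clearing the new market: 18 - p = 4p - 16, so p = 6.8 and Q = 11.2.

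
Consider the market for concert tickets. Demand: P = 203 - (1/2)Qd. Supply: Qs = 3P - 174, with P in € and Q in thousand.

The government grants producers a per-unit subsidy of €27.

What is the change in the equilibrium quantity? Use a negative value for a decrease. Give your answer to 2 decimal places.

Solve the original market: 406 - 2P = 3P - 174, hence P = 116 and Q = 174.
Since sellers receive the price plus the subsidy, the effective supply curve becomes Qs = 3P - 93.
Equate the new curves: 406 - 2P = 3P - 93, giving 499 = 5P, P = 99.8, Q = 206.4.
ΔQ = 206.4 − 174 = +32.40.

+32.40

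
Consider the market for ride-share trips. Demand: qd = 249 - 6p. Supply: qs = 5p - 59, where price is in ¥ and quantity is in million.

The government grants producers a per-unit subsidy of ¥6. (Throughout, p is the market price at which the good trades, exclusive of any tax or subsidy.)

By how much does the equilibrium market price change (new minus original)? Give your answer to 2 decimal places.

-2.73

Original equilibrium: 249 - 6p = 5p - 59 gives 308 = 11p, so p = 28 and q = 81.
Since sellers receive the price plus the subsidy, the effective supply curve becomes qs = 5p - 29.
New equilibrium: 249 - 6p = 5p - 29 ⇒ 278 = 11p ⇒ p = 278/11 ≈ 25.2727, q = 1071/11 ≈ 97.3636.
Δp = 25.2727 − 28 = -2.73.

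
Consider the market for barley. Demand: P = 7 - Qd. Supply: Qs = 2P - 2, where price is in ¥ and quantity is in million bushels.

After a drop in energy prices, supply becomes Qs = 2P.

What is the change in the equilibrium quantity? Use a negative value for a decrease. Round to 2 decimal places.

+0.67

Initially, 7 - P = 2P - 2, so 9 = 3P and P = 3, Q = 4.
The new curves are Qd = 7 - P (demand) and Qs = 2P (supply).
Setting them equal: 7 - P = 2P → 7 = 3P, so P = 7/3 ≈ 2.3333 and Q = 14/3 ≈ 4.6667.
ΔQ = 4.6667 − 4 = +0.67.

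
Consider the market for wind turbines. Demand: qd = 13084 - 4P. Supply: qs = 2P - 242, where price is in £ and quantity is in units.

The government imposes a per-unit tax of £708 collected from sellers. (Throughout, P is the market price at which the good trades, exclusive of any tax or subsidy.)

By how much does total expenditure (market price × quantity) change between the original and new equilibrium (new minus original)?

-1328208

Original equilibrium: 13084 - 4P = 2P - 242 gives 13326 = 6P, so P = 2221 and q = 4200.
Since sellers keep the price net of the tax, the effective supply curve becomes qs = 2P - 1658.
Setting them equal: 13084 - 4P = 2P - 1658 → 14742 = 6P, so P = 2457 and q = 3256.
Expenditure moves from 2221×4200 = 9328200 to 2457×3256 = 7999992; change = -1328208.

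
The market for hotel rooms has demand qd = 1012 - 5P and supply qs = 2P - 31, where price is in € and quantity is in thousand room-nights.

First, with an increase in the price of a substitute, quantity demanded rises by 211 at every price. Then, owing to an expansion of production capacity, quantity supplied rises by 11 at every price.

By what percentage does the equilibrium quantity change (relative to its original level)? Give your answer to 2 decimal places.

+25.52

Original equilibrium: 1012 - 5P = 2P - 31 gives 1043 = 7P, so P = 149 and q = 267.
The shock moves the curves to qd = 1223 - 5P and qs = 2P - 20.
Setting them equal: 1223 - 5P = 2P - 20 → 1243 = 7P, so P = 1243/7 ≈ 177.5714 and q = 2346/7 ≈ 335.1429.
%Δq = (335.1429 − 267) / 267 × 100 = +25.52%.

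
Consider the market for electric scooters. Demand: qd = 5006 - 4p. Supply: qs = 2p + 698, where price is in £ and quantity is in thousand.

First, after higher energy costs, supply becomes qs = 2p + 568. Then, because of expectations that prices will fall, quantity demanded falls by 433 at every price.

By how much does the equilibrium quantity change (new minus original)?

-231

Initially, 5006 - 4p = 2p + 698, so 4308 = 6p and p = 718, q = 2134.
After the shift, demand is qd = 4573 - 4p and supply is qs = 2p + 568.
New equilibrium: 4573 - 4p = 2p + 568 ⇒ 4005 = 6p ⇒ p = 667.5, q = 1903.
Δq = 1903 − 2134 = -231.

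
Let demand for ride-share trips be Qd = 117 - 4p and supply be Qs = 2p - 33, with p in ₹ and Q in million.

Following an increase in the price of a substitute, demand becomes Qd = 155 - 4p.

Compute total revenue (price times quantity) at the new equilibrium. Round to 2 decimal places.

Solve the original market: 117 - 4p = 2p - 33, hence p = 25 and Q = 17.
The new curves are Qd = 155 - 4p (demand) and Qs = 2p - 33 (supply).
Setting them equal: 155 - 4p = 2p - 33 → 188 = 6p, so p = 94/3 ≈ 31.3333 and Q = 89/3 ≈ 29.6667.
New expenditure = 31.3333 × 29.6667 = 929.56.

929.56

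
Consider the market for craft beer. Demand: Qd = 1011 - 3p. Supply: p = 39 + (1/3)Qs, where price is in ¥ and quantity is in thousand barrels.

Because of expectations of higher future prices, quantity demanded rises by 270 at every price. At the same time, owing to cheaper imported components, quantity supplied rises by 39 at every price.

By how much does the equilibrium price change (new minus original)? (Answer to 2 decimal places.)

+38.50

Initially, 1011 - 3p = 3p - 117, so 1128 = 6p and p = 188, Q = 447.
With the change applied: demand Qd = 1281 - 3p, supply Qs = 3p - 78.
New equilibrium: 1281 - 3p = 3p - 78 ⇒ 1359 = 6p ⇒ p = 226.5, Q = 601.5.
Δp = 226.5 − 188 = +38.50.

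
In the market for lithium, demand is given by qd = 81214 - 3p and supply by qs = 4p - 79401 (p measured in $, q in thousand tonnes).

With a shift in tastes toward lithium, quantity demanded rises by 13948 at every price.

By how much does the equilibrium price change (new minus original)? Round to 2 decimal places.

+1992.57

Before the shock: 81214 - 3p = 4p - 79401 ⇒ 160615 = 7p ⇒ p = 22945, q = 12379.
The shock moves the curves to qd = 95162 - 3p and qs = 4p - 79401.
New equilibrium: 95162 - 3p = 4p - 79401 ⇒ 174563 = 7p ⇒ p = 174563/7 ≈ 24937.5714, q = 142445/7 ≈ 20349.2857.
Δp = 24937.5714 − 22945 = +1992.57.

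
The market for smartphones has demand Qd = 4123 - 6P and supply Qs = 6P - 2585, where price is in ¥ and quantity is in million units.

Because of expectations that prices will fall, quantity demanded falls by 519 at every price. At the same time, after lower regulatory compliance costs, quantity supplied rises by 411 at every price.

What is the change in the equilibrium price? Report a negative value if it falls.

Original equilibrium: 4123 - 6P = 6P - 2585 gives 6708 = 12P, so P = 559 and Q = 769.
After the shift, demand is Qd = 3604 - 6P and supply is Qs = 6P - 2174.
Setting them equal: 3604 - 6P = 6P - 2174 → 5778 = 12P, so P = 481.5 and Q = 715.
ΔP = 481.5 − 559 = -77.5.

-77.5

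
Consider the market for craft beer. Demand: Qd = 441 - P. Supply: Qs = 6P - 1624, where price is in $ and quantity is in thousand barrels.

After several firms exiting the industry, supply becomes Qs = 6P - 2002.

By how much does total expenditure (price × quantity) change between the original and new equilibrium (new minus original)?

Initially, 441 - P = 6P - 1624, so 2065 = 7P and P = 295, Q = 146.
After the shift, demand is Qd = 441 - P and supply is Qs = 6P - 2002.
Setting them equal: 441 - P = 6P - 2002 → 2443 = 7P, so P = 349 and Q = 92.
Expenditure moves from 295×146 = 43070 to 349×92 = 32108; change = -10962.

-10962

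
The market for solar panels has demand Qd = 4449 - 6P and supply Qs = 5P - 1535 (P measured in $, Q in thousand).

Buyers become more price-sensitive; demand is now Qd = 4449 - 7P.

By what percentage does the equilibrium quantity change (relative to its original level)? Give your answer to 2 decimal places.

-19.13

Solve the original market: 4449 - 6P = 5P - 1535, hence P = 544 and Q = 1185.
With the change applied: demand Qd = 4449 - 7P, supply Qs = 5P - 1535.
Setting them equal: 4449 - 7P = 5P - 1535 → 5984 = 12P, so P = 1496/3 ≈ 498.6667 and Q = 2875/3 ≈ 958.3333.
%ΔQ = (958.3333 − 1185) / 1185 × 100 = -19.13%.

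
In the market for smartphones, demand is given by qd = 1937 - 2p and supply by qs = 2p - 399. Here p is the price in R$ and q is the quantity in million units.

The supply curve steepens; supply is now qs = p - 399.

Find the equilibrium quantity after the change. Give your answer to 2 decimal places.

Before the shock: 1937 - 2p = 2p - 399 ⇒ 2336 = 4p ⇒ p = 584, q = 769.
With the change applied: demand qd = 1937 - 2p, supply qs = p - 399.
Setting them equal: 1937 - 2p = p - 399 → 2336 = 3p, so p = 2336/3 ≈ 778.6667 and q = 1139/3 ≈ 379.6667.

379.67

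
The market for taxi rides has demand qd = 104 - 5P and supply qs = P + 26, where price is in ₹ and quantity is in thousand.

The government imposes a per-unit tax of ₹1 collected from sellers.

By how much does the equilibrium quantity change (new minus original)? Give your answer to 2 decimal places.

Before the shock: 104 - 5P = P + 26 ⇒ 78 = 6P ⇒ P = 13, q = 39.
Since sellers keep the price net of the tax, the effective supply curve becomes qs = P + 25.
Equate the new curves: 104 - 5P = P + 25, giving 79 = 6P, P = 79/6 ≈ 13.1667, q = 229/6 ≈ 38.1667.
Δq = 38.1667 − 39 = -0.83.

-0.83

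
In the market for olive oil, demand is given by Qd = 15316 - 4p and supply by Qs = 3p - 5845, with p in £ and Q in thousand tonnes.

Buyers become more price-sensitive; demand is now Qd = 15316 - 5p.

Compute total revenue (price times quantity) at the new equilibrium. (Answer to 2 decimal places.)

5529303.17

Initially, 15316 - 4p = 3p - 5845, so 21161 = 7p and p = 3023, Q = 3224.
The new curves are Qd = 15316 - 5p (demand) and Qs = 3p - 5845 (supply).
Equate the new curves: 15316 - 5p = 3p - 5845, giving 21161 = 8p, p = 2645.125, Q = 2090.375.
New expenditure = 2645.125 × 2090.375 = 5529303.17.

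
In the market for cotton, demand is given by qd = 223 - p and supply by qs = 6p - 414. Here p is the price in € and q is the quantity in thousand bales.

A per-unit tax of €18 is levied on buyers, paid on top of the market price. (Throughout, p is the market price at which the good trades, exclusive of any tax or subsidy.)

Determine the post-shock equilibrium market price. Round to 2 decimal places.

88.43

Initially, 223 - p = 6p - 414, so 637 = 7p and p = 91, q = 132.
Since buyers pay the price plus the tax, the effective demand curve becomes qd = 205 - p.
Setting them equal: 205 - p = 6p - 414 → 619 = 7p, so p = 619/7 ≈ 88.4286 and q = 816/7 ≈ 116.5714.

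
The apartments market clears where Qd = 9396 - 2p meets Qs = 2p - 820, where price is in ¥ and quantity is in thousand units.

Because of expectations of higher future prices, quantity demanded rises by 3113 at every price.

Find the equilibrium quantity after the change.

5844.5

Before the shock: 9396 - 2p = 2p - 820 ⇒ 10216 = 4p ⇒ p = 2554, Q = 4288.
After the shift, demand is Qd = 12509 - 2p and supply is Qs = 2p - 820.
Setting them equal: 12509 - 2p = 2p - 820 → 13329 = 4p, so p = 3332.25 and Q = 5844.5.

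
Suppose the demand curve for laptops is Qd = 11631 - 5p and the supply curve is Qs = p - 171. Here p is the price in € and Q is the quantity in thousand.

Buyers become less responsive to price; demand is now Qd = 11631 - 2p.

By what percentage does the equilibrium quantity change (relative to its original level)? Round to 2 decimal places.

+109.52

Solve the original market: 11631 - 5p = p - 171, hence p = 1967 and Q = 1796.
With the change applied: demand Qd = 11631 - 2p, supply Qs = p - 171.
New equilibrium: 11631 - 2p = p - 171 ⇒ 11802 = 3p ⇒ p = 3934, Q = 3763.
%ΔQ = (3763 − 1796) / 1796 × 100 = +109.52%.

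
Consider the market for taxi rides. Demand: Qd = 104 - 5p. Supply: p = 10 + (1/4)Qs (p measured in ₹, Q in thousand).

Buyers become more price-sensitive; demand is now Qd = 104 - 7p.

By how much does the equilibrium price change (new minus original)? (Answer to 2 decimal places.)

-2.91

Initially, 104 - 5p = 4p - 40, so 144 = 9p and p = 16, Q = 24.
After the shift, demand is Qd = 104 - 7p and supply is Qs = 4p - 40.
Clearing the new market: 104 - 7p = 4p - 40, so p = 144/11 ≈ 13.0909 and Q = 136/11 ≈ 12.3636.
Δp = 13.0909 − 16 = -2.91.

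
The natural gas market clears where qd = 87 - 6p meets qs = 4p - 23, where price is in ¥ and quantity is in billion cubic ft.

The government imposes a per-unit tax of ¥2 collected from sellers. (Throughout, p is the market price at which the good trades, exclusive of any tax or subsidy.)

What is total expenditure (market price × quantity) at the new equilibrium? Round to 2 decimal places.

191.16

Before the shock: 87 - 6p = 4p - 23 ⇒ 110 = 10p ⇒ p = 11, q = 21.
Since sellers keep the price net of the tax, the effective supply curve becomes qs = 4p - 31.
New equilibrium: 87 - 6p = 4p - 31 ⇒ 118 = 10p ⇒ p = 11.8, q = 16.2.
New expenditure = 11.8 × 16.2 = 191.16.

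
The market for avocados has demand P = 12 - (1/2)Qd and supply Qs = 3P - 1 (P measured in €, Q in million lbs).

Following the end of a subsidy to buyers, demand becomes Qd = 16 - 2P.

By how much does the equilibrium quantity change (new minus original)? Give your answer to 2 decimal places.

Initially, 24 - 2P = 3P - 1, so 25 = 5P and P = 5, Q = 14.
The shock moves the curves to Qd = 16 - 2P and Qs = 3P - 1.
Setting them equal: 16 - 2P = 3P - 1 → 17 = 5P, so P = 3.4 and Q = 9.2.
ΔQ = 9.2 − 14 = -4.80.

-4.80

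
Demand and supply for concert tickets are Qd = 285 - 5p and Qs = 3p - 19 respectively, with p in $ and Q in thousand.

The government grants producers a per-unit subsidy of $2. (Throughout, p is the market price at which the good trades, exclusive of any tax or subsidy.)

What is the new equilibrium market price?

37.25

Initially, 285 - 5p = 3p - 19, so 304 = 8p and p = 38, Q = 95.
Since sellers receive the price plus the subsidy, the effective supply curve becomes Qs = 3p - 13.
Setting them equal: 285 - 5p = 3p - 13 → 298 = 8p, so p = 37.25 and Q = 98.75.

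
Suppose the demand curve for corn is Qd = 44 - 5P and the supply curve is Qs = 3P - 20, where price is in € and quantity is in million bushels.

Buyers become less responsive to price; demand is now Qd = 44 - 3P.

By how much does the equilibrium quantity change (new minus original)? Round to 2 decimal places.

Initially, 44 - 5P = 3P - 20, so 64 = 8P and P = 8, Q = 4.
The new curves are Qd = 44 - 3P (demand) and Qs = 3P - 20 (supply).
Setting them equal: 44 - 3P = 3P - 20 → 64 = 6P, so P = 32/3 ≈ 10.6667 and Q = 12.
ΔQ = 12 − 4 = +8.00.

+8.00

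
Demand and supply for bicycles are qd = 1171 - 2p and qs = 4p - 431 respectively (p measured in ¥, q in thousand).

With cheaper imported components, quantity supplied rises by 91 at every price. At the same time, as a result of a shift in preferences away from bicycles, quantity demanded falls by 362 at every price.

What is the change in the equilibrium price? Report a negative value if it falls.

Original equilibrium: 1171 - 2p = 4p - 431 gives 1602 = 6p, so p = 267 and q = 637.
With the change applied: demand qd = 809 - 2p, supply qs = 4p - 340.
Equate the new curves: 809 - 2p = 4p - 340, giving 1149 = 6p, p = 191.5, q = 426.
Δp = 191.5 − 267 = -75.5.

-75.5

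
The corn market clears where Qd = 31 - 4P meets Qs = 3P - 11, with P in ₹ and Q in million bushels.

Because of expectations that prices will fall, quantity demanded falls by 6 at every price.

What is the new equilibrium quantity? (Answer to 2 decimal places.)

Original equilibrium: 31 - 4P = 3P - 11 gives 42 = 7P, so P = 6 and Q = 7.
With the change applied: demand Qd = 25 - 4P, supply Qs = 3P - 11.
Equate the new curves: 25 - 4P = 3P - 11, giving 36 = 7P, P = 36/7 ≈ 5.1429, Q = 31/7 ≈ 4.4286.

4.43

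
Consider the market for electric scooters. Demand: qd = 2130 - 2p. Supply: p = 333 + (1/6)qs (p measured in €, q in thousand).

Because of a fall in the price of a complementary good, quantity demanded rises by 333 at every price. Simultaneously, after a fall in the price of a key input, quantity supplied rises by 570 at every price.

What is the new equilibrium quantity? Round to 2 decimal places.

Initially, 2130 - 2p = 6p - 1998, so 4128 = 8p and p = 516, q = 1098.
The shock moves the curves to qd = 2463 - 2p and qs = 6p - 1428.
Clearing the new market: 2463 - 2p = 6p - 1428, so p = 486.375 and q = 1490.25.

1490.25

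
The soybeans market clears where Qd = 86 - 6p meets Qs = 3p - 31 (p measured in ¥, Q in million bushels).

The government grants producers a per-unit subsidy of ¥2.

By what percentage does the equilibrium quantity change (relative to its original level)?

+50

Solve the original market: 86 - 6p = 3p - 31, hence p = 13 and Q = 8.
Since sellers receive the price plus the subsidy, the effective supply curve becomes Qs = 3p - 25.
Equate the new curves: 86 - 6p = 3p - 25, giving 111 = 9p, p = 37/3 ≈ 12.3333, Q = 12.
%ΔQ = (12 − 8) / 8 × 100 = +50%.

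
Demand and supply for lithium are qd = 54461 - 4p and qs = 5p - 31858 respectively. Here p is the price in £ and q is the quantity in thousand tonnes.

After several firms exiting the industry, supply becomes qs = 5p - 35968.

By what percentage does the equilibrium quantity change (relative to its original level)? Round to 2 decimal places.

-11.35

Initially, 54461 - 4p = 5p - 31858, so 86319 = 9p and p = 9591, q = 16097.
The new curves are qd = 54461 - 4p (demand) and qs = 5p - 35968 (supply).
Equate the new curves: 54461 - 4p = 5p - 35968, giving 90429 = 9p, p = 30143/3 ≈ 10047.6667, q = 42811/3 ≈ 14270.3333.
%Δq = (14270.3333 − 16097) / 16097 × 100 = -11.35%.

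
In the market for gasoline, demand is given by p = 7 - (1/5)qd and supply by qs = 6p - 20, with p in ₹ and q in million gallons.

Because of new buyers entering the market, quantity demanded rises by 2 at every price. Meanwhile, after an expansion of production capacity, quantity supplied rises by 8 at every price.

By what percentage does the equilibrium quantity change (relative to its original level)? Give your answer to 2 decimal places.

+47.27

Initially, 35 - 5p = 6p - 20, so 55 = 11p and p = 5, q = 10.
After the shift, demand is qd = 37 - 5p and supply is qs = 6p - 12.
New equilibrium: 37 - 5p = 6p - 12 ⇒ 49 = 11p ⇒ p = 49/11 ≈ 4.4545, q = 162/11 ≈ 14.7273.
%Δq = (14.7273 − 10) / 10 × 100 = +47.27%.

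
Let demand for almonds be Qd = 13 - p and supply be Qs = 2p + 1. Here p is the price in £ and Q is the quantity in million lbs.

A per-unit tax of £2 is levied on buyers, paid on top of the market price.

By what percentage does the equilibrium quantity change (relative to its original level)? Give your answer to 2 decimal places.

Before the shock: 13 - p = 2p + 1 ⇒ 12 = 3p ⇒ p = 4, Q = 9.
Since buyers pay the price plus the tax, the effective demand curve becomes Qd = 11 - p.
New equilibrium: 11 - p = 2p + 1 ⇒ 10 = 3p ⇒ p = 10/3 ≈ 3.3333, Q = 23/3 ≈ 7.6667.
%ΔQ = (7.6667 − 9) / 9 × 100 = -14.81%.

-14.81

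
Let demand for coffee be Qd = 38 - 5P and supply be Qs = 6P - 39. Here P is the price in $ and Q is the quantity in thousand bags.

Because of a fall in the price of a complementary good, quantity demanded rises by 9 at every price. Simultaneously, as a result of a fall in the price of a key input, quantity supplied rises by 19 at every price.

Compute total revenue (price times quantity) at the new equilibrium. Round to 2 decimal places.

100.78

Original equilibrium: 38 - 5P = 6P - 39 gives 77 = 11P, so P = 7 and Q = 3.
The shock moves the curves to Qd = 47 - 5P and Qs = 6P - 20.
Equate the new curves: 47 - 5P = 6P - 20, giving 67 = 11P, P = 67/11 ≈ 6.0909, Q = 182/11 ≈ 16.5455.
New expenditure = 6.0909 × 16.5455 = 100.78.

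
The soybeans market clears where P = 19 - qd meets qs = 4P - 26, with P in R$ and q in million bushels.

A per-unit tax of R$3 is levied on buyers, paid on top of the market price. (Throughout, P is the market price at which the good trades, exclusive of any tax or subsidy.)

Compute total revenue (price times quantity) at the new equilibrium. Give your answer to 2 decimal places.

63.84

Solve the original market: 19 - P = 4P - 26, hence P = 9 and q = 10.
Since buyers pay the price plus the tax, the effective demand curve becomes qd = 16 - P.
New equilibrium: 16 - P = 4P - 26 ⇒ 42 = 5P ⇒ P = 8.4, q = 7.6.
New expenditure = 8.4 × 7.6 = 63.84.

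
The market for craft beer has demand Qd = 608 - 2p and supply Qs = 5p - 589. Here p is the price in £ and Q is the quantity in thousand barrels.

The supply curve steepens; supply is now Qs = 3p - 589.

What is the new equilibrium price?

239.4

Initially, 608 - 2p = 5p - 589, so 1197 = 7p and p = 171, Q = 266.
With the change applied: demand Qd = 608 - 2p, supply Qs = 3p - 589.
Clearing the new market: 608 - 2p = 3p - 589, so p = 239.4 and Q = 129.2.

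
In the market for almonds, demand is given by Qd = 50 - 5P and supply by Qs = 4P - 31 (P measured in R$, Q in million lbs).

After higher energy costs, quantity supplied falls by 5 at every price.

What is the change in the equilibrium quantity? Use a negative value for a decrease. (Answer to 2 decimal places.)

Initially, 50 - 5P = 4P - 31, so 81 = 9P and P = 9, Q = 5.
After the shift, demand is Qd = 50 - 5P and supply is Qs = 4P - 36.
Equate the new curves: 50 - 5P = 4P - 36, giving 86 = 9P, P = 86/9 ≈ 9.5556, Q = 20/9 ≈ 2.2222.
ΔQ = 2.2222 − 5 = -2.78.

-2.78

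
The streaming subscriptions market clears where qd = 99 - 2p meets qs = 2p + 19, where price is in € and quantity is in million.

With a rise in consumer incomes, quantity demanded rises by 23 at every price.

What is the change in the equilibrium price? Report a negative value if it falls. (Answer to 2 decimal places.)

+5.75

Original equilibrium: 99 - 2p = 2p + 19 gives 80 = 4p, so p = 20 and q = 59.
With the change applied: demand qd = 122 - 2p, supply qs = 2p + 19.
Equate the new curves: 122 - 2p = 2p + 19, giving 103 = 4p, p = 25.75, q = 70.5.
Δp = 25.75 − 20 = +5.75.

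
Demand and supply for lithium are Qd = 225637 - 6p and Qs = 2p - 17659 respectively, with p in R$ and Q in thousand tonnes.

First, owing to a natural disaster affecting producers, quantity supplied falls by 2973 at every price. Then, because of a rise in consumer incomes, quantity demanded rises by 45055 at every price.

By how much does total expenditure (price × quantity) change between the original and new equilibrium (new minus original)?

+588118704.5

Original equilibrium: 225637 - 6p = 2p - 17659 gives 243296 = 8p, so p = 30412 and Q = 43165.
After the shift, demand is Qd = 270692 - 6p and supply is Qs = 2p - 20632.
Equate the new curves: 270692 - 6p = 2p - 20632, giving 291324 = 8p, p = 36415.5, Q = 52199.
Expenditure moves from 30412×43165 = 1312733980 to 36415.5×52199 = 1900852684.5; change = +588118704.5.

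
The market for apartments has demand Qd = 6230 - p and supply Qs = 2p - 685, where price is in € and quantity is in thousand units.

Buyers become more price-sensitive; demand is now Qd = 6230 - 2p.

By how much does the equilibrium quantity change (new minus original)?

Before the shock: 6230 - p = 2p - 685 ⇒ 6915 = 3p ⇒ p = 2305, Q = 3925.
After the shift, demand is Qd = 6230 - 2p and supply is Qs = 2p - 685.
Equate the new curves: 6230 - 2p = 2p - 685, giving 6915 = 4p, p = 1728.75, Q = 2772.5.
ΔQ = 2772.5 − 3925 = -1152.5.

-1152.5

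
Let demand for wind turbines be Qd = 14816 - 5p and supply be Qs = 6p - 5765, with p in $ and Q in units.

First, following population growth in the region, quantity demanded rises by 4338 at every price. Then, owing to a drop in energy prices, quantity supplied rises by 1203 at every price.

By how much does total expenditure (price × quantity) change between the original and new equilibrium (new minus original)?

+7836813

Initially, 14816 - 5p = 6p - 5765, so 20581 = 11p and p = 1871, Q = 5461.
The shock moves the curves to Qd = 19154 - 5p and Qs = 6p - 4562.
New equilibrium: 19154 - 5p = 6p - 4562 ⇒ 23716 = 11p ⇒ p = 2156, Q = 8374.
Expenditure moves from 1871×5461 = 10217531 to 2156×8374 = 18054344; change = +7836813.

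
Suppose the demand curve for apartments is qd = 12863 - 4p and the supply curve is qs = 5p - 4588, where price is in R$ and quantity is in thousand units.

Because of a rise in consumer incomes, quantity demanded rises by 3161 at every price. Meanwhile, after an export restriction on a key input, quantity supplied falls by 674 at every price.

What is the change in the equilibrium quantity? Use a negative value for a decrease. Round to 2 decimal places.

Initially, 12863 - 4p = 5p - 4588, so 17451 = 9p and p = 1939, q = 5107.
After the shift, demand is qd = 16024 - 4p and supply is qs = 5p - 5262.
Setting them equal: 16024 - 4p = 5p - 5262 → 21286 = 9p, so p = 21286/9 ≈ 2365.1111 and q = 59072/9 ≈ 6563.5556.
Δq = 6563.5556 − 5107 = +1456.56.

+1456.56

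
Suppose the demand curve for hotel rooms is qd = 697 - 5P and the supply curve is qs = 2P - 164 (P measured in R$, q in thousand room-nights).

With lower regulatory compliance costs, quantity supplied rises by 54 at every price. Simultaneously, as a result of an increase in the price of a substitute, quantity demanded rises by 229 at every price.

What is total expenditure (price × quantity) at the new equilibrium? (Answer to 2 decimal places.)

27528.00

Solve the original market: 697 - 5P = 2P - 164, hence P = 123 and q = 82.
With the change applied: demand qd = 926 - 5P, supply qs = 2P - 110.
Equate the new curves: 926 - 5P = 2P - 110, giving 1036 = 7P, P = 148, q = 186.
New expenditure = 148 × 186 = 27528.00.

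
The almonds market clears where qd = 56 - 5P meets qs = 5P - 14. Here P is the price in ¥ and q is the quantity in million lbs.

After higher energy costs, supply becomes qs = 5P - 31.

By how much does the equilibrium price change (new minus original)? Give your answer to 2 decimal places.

Initially, 56 - 5P = 5P - 14, so 70 = 10P and P = 7, q = 21.
The shock moves the curves to qd = 56 - 5P and qs = 5P - 31.
Clearing the new market: 56 - 5P = 5P - 31, so P = 8.7 and q = 12.5.
ΔP = 8.7 − 7 = +1.70.

+1.70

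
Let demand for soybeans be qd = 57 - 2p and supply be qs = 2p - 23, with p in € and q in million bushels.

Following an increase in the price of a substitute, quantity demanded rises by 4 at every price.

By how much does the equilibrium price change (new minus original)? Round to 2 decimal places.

Solve the original market: 57 - 2p = 2p - 23, hence p = 20 and q = 17.
The new curves are qd = 61 - 2p (demand) and qs = 2p - 23 (supply).
Equate the new curves: 61 - 2p = 2p - 23, giving 84 = 4p, p = 21, q = 19.
Δp = 21 − 20 = +1.00.

+1.00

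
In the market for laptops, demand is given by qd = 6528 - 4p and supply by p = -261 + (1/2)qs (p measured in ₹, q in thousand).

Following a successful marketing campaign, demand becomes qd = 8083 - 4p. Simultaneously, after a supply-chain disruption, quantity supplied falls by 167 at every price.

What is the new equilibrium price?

Before the shock: 6528 - 4p = 2p + 522 ⇒ 6006 = 6p ⇒ p = 1001, q = 2524.
After the shift, demand is qd = 8083 - 4p and supply is qs = 2p + 355.
Clearing the new market: 8083 - 4p = 2p + 355, so p = 1288 and q = 2931.

1288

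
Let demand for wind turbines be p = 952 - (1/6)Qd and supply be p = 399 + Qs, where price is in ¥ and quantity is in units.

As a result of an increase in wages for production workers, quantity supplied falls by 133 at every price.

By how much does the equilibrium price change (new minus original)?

+19

Before the shock: 5712 - 6p = p - 399 ⇒ 6111 = 7p ⇒ p = 873, Q = 474.
The new curves are Qd = 5712 - 6p (demand) and Qs = p - 532 (supply).
Equate the new curves: 5712 - 6p = p - 532, giving 6244 = 7p, p = 892, Q = 360.
Δp = 892 − 873 = +19.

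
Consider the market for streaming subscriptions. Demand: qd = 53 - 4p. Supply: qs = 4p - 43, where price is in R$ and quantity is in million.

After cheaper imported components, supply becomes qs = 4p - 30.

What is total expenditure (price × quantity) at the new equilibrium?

119.3125

Original equilibrium: 53 - 4p = 4p - 43 gives 96 = 8p, so p = 12 and q = 5.
The shock moves the curves to qd = 53 - 4p and qs = 4p - 30.
Equate the new curves: 53 - 4p = 4p - 30, giving 83 = 8p, p = 10.375, q = 11.5.
New expenditure = 10.375 × 11.5 = 119.3125.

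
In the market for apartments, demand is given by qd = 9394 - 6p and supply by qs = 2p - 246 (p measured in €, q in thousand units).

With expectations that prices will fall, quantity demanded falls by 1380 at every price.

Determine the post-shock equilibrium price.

Before the shock: 9394 - 6p = 2p - 246 ⇒ 9640 = 8p ⇒ p = 1205, q = 2164.
After the shift, demand is qd = 8014 - 6p and supply is qs = 2p - 246.
Setting them equal: 8014 - 6p = 2p - 246 → 8260 = 8p, so p = 1032.5 and q = 1819.

1032.5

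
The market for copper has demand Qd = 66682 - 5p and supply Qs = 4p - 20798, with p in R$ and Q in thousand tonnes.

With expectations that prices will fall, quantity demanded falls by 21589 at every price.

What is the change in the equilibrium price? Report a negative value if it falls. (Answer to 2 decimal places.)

Initially, 66682 - 5p = 4p - 20798, so 87480 = 9p and p = 9720, Q = 18082.
The shock moves the curves to Qd = 45093 - 5p and Qs = 4p - 20798.
Setting them equal: 45093 - 5p = 4p - 20798 → 65891 = 9p, so p = 65891/9 ≈ 7321.2222 and Q = 76382/9 ≈ 8486.8889.
Δp = 7321.2222 − 9720 = -2398.78.

-2398.78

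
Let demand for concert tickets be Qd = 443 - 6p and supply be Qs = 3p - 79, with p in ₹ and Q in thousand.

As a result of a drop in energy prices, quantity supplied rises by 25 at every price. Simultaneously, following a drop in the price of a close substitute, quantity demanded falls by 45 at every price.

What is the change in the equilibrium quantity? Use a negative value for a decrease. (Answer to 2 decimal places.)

Solve the original market: 443 - 6p = 3p - 79, hence p = 58 and Q = 95.
With the change applied: demand Qd = 398 - 6p, supply Qs = 3p - 54.
Equate the new curves: 398 - 6p = 3p - 54, giving 452 = 9p, p = 452/9 ≈ 50.2222, Q = 290/3 ≈ 96.6667.
ΔQ = 96.6667 − 95 = +1.67.

+1.67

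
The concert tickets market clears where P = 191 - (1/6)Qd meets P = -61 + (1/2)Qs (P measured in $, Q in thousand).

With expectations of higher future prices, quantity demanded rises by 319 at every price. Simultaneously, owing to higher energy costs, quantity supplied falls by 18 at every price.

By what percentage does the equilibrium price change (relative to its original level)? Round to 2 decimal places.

+32.91

Original equilibrium: 1146 - 6P = 2P + 122 gives 1024 = 8P, so P = 128 and Q = 378.
The new curves are Qd = 1465 - 6P (demand) and Qs = 2P + 104 (supply).
Equate the new curves: 1465 - 6P = 2P + 104, giving 1361 = 8P, P = 170.125, Q = 444.25.
%ΔP = (170.125 − 128) / 128 × 100 = +32.91%.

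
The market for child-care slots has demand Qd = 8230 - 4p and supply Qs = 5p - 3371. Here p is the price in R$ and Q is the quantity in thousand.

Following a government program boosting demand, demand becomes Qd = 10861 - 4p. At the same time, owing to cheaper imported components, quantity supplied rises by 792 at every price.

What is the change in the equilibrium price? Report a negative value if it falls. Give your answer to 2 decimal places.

Solve the original market: 8230 - 4p = 5p - 3371, hence p = 1289 and Q = 3074.
With the change applied: demand Qd = 10861 - 4p, supply Qs = 5p - 2579.
Clearing the new market: 10861 - 4p = 5p - 2579, so p = 4480/3 ≈ 1493.3333 and Q = 14663/3 ≈ 4887.6667.
Δp = 1493.3333 − 1289 = +204.33.

+204.33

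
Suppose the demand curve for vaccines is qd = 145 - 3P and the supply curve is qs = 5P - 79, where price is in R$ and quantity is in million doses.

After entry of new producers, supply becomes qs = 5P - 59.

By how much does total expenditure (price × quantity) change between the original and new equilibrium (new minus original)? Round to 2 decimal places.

+38.75

Before the shock: 145 - 3P = 5P - 79 ⇒ 224 = 8P ⇒ P = 28, q = 61.
With the change applied: demand qd = 145 - 3P, supply qs = 5P - 59.
Equate the new curves: 145 - 3P = 5P - 59, giving 204 = 8P, P = 25.5, q = 68.5.
Expenditure moves from 28×61 = 1708 to 25.5×68.5 = 1746.75; change = +38.75.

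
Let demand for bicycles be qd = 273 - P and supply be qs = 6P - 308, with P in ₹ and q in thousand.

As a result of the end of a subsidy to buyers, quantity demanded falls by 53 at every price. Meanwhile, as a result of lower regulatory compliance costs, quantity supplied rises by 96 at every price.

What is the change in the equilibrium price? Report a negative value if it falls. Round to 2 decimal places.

Before the shock: 273 - P = 6P - 308 ⇒ 581 = 7P ⇒ P = 83, q = 190.
The new curves are qd = 220 - P (demand) and qs = 6P - 212 (supply).
Setting them equal: 220 - P = 6P - 212 → 432 = 7P, so P = 432/7 ≈ 61.7143 and q = 1108/7 ≈ 158.2857.
ΔP = 61.7143 − 83 = -21.29.

-21.29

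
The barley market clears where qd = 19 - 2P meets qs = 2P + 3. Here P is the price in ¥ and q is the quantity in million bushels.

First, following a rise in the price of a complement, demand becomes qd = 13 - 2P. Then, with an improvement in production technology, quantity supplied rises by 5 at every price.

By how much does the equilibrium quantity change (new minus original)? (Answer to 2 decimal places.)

-0.50

Initially, 19 - 2P = 2P + 3, so 16 = 4P and P = 4, q = 11.
The shock moves the curves to qd = 13 - 2P and qs = 2P + 8.
Equate the new curves: 13 - 2P = 2P + 8, giving 5 = 4P, P = 1.25, q = 10.5.
Δq = 10.5 − 11 = -0.50.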